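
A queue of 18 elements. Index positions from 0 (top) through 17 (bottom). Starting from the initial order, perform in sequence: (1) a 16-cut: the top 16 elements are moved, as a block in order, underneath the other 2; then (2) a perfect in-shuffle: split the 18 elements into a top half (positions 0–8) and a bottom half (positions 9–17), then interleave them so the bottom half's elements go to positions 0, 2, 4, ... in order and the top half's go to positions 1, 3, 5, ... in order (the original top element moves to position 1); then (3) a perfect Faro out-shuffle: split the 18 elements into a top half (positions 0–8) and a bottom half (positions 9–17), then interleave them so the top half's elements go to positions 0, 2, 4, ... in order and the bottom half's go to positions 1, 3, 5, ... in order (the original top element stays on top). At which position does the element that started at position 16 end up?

Track the element from position 16 forward through each operation:
  after op 1 (cut 16): 16 → 0
  after op 2 (in-shuffle): 0 → 1
  after op 3 (out-shuffle): 1 → 2

2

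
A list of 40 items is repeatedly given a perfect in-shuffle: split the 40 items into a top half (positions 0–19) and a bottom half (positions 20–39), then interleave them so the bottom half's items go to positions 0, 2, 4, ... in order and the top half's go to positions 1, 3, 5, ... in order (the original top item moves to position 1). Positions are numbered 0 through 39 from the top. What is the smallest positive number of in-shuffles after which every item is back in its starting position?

The in-shuffle permutes the 40 positions with cycle lengths [20, 20].
Every item is home exactly when every cycle has completed a whole number of laps, i.e. after lcm(20) = 20 in-shuffles.

20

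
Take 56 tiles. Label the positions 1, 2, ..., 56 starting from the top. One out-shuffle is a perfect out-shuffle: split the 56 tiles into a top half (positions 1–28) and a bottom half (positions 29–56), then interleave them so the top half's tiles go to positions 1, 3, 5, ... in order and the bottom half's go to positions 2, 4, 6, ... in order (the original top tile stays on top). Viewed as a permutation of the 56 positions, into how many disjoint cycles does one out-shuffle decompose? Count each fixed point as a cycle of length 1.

Trace each unvisited position around until it returns:
(1) (2 3 5 9 17 33 ... len 20) (4 7 13 25 49 42 ... len 20) (6 11 21 41 26 51 46 36 16 31) (12 23 45 34) (56)
6 cycles in total.

6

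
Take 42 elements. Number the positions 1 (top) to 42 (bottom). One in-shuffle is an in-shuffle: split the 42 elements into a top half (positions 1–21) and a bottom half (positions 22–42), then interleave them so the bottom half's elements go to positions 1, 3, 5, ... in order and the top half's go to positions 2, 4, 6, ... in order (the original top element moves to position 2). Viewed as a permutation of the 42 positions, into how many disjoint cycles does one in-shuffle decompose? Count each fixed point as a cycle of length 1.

Trace each unvisited position around until it returns:
(1 2 4 8 16 32 ... len 14) (3 6 12 24 5 10 ... len 14) (7 14 28 13 26 9 ... len 14)
3 cycles in total.

3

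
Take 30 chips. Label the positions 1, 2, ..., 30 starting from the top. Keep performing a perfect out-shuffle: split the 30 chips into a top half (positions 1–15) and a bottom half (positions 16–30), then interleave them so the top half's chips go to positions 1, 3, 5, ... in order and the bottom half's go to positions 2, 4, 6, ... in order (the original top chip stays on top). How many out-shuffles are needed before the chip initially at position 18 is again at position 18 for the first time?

Follow position 18 under repeated out-shuffles:
18 → 6 → 11 → 21 → 12 → 23 → 16 → 2 → ... → 18 (length 28)
It first returns after 28 out-shuffles.

28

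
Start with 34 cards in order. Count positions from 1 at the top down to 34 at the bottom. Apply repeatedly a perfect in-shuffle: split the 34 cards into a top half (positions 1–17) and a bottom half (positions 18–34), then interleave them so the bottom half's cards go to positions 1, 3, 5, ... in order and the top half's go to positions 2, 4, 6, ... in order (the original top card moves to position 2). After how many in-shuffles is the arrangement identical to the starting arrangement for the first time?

12

The in-shuffle permutes the 34 positions with cycle lengths [3, 3, 4, 12, 12].
Every card is home exactly when every cycle has completed a whole number of laps, i.e. after lcm(3, 4, 12) = 12 in-shuffles.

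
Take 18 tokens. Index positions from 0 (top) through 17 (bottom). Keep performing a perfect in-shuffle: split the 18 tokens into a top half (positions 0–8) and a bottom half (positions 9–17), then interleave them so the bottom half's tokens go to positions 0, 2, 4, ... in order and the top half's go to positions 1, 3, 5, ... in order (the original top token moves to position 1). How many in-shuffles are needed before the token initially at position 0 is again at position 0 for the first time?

Follow position 0 under repeated in-shuffles:
0 → 1 → 3 → 7 → 15 → 12 → 6 → 13 → 8 → 17 → 16 → 14 → 10 → 2 → 5 → 11 → 4 → 9 → 0
It first returns after 18 in-shuffles.

18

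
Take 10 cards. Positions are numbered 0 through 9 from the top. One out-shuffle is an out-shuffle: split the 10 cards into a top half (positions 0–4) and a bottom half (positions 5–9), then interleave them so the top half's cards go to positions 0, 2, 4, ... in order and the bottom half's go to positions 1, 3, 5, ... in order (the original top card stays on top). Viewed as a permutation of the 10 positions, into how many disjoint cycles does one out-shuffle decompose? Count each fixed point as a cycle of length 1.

4

Trace each unvisited position around until it returns:
(0) (1 2 4 8 7 5) (3 6) (9)
4 cycles in total.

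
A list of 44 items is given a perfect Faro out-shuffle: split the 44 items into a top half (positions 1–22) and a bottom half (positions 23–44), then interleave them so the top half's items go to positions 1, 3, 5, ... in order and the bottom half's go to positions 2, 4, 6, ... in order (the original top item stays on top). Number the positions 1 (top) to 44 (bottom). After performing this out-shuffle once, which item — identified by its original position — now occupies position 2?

Work backwards from position 2, undoing one out-shuffle at a time:
2 ← 23
So the item now at position 2 started at position 23.

23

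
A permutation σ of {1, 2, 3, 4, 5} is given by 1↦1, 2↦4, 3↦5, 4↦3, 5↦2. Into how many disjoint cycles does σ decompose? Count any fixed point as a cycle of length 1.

2

Cycle decomposition: (1) (2 4 3 5).
2 cycles.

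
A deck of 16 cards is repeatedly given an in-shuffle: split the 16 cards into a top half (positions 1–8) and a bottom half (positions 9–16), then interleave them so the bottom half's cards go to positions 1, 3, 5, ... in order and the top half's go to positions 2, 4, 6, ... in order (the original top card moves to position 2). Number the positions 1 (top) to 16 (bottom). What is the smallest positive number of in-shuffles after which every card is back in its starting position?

The in-shuffle permutes the 16 positions with cycle lengths [8, 8].
Every card is home exactly when every cycle has completed a whole number of laps, i.e. after lcm(8) = 8 in-shuffles.

8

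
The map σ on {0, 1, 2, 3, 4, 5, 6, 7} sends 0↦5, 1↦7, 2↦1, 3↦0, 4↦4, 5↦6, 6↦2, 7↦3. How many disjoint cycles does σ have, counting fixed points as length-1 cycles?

2

Cycle decomposition: (0 5 6 2 1 7 3) (4).
2 cycles.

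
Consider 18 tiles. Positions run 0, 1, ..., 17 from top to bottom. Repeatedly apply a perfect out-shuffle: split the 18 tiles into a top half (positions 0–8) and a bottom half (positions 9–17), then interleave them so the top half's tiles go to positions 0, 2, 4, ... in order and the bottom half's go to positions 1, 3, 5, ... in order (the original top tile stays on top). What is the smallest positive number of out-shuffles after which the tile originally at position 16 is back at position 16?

8

Follow position 16 under repeated out-shuffles:
16 → 15 → 13 → 9 → 1 → 2 → 4 → 8 → 16
It first returns after 8 out-shuffles.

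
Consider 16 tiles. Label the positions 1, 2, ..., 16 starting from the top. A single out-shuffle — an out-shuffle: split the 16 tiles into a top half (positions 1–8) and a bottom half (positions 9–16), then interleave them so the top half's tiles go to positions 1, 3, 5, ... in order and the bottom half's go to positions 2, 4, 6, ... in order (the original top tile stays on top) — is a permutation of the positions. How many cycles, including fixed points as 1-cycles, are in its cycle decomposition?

Trace each unvisited position around until it returns:
(1) (2 3 5 9) (4 7 13 10) (6 11) (8 15 14 12) (16)
6 cycles in total.

6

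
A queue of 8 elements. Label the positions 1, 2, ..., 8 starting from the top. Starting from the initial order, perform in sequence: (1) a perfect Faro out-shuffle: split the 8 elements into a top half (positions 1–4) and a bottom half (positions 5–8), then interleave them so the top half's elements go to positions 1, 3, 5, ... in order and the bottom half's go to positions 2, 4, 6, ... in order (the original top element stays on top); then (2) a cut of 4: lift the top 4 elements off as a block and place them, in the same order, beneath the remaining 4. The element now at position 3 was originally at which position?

4

Undo the operations in reverse order, starting from position 3:
  undo op 2 (cut 4): 3 ← 7
  undo op 1 (out-shuffle, from top half): 7 ← 4
So the element at position 3 came from original position 4.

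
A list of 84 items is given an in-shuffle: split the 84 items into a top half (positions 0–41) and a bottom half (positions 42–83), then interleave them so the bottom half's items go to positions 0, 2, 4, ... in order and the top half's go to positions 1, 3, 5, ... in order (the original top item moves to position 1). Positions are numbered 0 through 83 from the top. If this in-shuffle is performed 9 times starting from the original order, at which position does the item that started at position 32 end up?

Track the item's position through each in-shuffle:
32 → 65 → 46 → 8 → 17 → 35 → 71 → 58 → 32 → 65

65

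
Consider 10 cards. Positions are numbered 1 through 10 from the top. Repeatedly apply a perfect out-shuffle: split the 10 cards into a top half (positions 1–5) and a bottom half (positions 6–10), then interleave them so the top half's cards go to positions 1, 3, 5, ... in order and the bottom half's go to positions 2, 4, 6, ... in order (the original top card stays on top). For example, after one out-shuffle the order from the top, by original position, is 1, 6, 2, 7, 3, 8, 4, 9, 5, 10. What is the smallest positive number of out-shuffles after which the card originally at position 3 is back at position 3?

Follow position 3 under repeated out-shuffles:
3 → 5 → 9 → 8 → 6 → 2 → 3
It first returns after 6 out-shuffles.

6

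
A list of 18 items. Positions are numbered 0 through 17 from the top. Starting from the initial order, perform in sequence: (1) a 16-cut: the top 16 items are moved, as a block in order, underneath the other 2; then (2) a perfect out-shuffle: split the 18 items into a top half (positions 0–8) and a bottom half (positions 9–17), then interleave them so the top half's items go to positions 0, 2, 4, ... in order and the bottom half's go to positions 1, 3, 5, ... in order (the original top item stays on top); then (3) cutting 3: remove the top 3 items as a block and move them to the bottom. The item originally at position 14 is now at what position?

12

Track the item from position 14 forward through each operation:
  after op 1 (cut 16): 14 → 16
  after op 2 (out-shuffle): 16 → 15
  after op 3 (cut 3): 15 → 12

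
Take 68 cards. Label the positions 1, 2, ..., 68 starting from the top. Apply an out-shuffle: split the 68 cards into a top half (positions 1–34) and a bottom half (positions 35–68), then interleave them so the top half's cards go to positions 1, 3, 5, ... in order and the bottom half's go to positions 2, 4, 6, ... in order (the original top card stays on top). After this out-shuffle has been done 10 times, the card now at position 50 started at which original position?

60

Work backwards from position 50, undoing one out-shuffle at a time:
50 ← 59 ← 30 ← 49 ← 25 ← 13 ← 7 ← 4 ← 36 ← 52 ← 60
So the card now at position 50 started at position 60.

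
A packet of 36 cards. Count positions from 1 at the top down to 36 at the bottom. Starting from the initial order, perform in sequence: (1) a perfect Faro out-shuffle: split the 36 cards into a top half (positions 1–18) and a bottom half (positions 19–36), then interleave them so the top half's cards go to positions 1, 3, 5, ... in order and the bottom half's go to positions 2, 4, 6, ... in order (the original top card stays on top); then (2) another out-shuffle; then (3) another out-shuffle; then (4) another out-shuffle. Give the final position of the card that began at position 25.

35

Track the card from position 25 forward through each operation:
  after op 1 (out-shuffle): 25 → 14
  after op 2 (out-shuffle): 14 → 27
  after op 3 (out-shuffle): 27 → 18
  after op 4 (out-shuffle): 18 → 35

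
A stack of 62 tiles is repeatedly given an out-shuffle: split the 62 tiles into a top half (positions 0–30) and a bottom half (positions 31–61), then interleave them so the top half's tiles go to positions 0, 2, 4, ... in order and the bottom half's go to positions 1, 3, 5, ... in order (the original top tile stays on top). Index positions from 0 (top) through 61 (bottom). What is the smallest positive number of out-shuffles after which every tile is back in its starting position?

60

The out-shuffle permutes the 62 positions with cycle lengths [1, 1, 60].
Every tile is home exactly when every cycle has completed a whole number of laps, i.e. after lcm(1, 60) = 60 out-shuffles.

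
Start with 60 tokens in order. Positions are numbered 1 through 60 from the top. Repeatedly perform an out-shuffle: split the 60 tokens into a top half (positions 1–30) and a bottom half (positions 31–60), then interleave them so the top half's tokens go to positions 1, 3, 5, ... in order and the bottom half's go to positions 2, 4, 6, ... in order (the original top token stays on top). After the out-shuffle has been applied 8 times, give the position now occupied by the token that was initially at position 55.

19

Track the token's position through each out-shuffle:
55 → 50 → 40 → 20 → 39 → 18 → 35 → 10 → 19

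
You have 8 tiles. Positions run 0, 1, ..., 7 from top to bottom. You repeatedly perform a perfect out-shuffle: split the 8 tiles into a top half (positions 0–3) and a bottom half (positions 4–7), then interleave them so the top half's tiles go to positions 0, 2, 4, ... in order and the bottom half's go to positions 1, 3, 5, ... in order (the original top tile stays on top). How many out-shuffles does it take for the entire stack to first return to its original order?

The out-shuffle permutes the 8 positions with cycle lengths [1, 1, 3, 3].
Every tile is home exactly when every cycle has completed a whole number of laps, i.e. after lcm(1, 3) = 3 out-shuffles.

3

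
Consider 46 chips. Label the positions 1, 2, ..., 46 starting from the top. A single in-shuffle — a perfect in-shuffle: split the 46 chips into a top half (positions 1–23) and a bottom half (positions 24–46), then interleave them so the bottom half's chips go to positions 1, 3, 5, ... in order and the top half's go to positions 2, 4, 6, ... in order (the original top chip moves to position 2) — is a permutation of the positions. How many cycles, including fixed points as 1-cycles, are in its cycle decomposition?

Trace each unvisited position around until it returns:
(1 2 4 8 16 32 ... len 23) (5 10 20 40 33 19 ... len 23)
2 cycles in total.

2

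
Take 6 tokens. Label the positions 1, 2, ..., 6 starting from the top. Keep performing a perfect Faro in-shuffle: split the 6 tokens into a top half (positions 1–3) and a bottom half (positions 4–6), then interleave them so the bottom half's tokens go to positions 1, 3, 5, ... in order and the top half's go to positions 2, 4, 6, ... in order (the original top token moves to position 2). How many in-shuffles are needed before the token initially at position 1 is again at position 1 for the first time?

3

Follow position 1 under repeated in-shuffles:
1 → 2 → 4 → 1
It first returns after 3 in-shuffles.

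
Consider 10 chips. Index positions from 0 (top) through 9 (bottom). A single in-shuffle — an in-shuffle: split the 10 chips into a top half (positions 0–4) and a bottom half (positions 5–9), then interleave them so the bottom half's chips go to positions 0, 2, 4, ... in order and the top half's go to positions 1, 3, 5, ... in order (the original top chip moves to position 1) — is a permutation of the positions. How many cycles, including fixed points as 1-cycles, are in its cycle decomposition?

1

Trace each unvisited position around until it returns:
(0 1 3 7 4 9 8 6 2 5)
1 cycle in total.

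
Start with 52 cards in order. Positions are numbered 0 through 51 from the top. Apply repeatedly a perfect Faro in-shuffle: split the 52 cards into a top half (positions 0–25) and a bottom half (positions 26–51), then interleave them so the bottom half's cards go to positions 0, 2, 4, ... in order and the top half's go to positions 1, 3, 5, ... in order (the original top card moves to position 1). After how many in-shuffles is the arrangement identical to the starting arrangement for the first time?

The in-shuffle permutes the 52 positions with cycle lengths [52].
Every card is home exactly when every cycle has completed a whole number of laps, i.e. after lcm(52) = 52 in-shuffles.

52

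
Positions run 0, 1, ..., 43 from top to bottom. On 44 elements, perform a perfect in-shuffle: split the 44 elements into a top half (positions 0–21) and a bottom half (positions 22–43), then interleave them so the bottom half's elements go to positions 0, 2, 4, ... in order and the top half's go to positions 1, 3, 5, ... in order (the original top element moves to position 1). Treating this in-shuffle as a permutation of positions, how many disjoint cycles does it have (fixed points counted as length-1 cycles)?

Trace each unvisited position around until it returns:
(0 1 3 7 15 31 ... len 12) (2 5 11 23) (4 9 19 39 34 24) (6 13 27 10 21 43 ... len 12) (8 17 35 26) (14 29) (20 41 38 32)
7 cycles in total.

7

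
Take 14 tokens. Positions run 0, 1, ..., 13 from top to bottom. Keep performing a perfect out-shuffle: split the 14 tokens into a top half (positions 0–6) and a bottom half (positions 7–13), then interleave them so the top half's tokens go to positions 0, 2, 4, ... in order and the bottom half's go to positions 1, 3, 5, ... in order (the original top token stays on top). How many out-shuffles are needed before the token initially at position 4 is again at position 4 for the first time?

12

Follow position 4 under repeated out-shuffles:
4 → 8 → 3 → 6 → 12 → 11 → 9 → 5 → 10 → 7 → 1 → 2 → 4
It first returns after 12 out-shuffles.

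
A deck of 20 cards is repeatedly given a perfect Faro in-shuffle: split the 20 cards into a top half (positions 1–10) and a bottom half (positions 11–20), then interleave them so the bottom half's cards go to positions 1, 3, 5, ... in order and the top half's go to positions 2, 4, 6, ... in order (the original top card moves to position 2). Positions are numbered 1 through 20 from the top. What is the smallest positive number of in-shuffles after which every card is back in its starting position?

The in-shuffle permutes the 20 positions with cycle lengths [2, 3, 3, 6, 6].
Every card is home exactly when every cycle has completed a whole number of laps, i.e. after lcm(2, 3, 6) = 6 in-shuffles.

6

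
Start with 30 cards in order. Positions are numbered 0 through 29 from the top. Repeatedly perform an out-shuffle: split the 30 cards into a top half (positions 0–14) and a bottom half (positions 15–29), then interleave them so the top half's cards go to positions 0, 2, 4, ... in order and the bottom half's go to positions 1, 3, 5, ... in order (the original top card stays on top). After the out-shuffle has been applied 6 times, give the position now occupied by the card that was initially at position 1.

Track the card's position through each out-shuffle:
1 → 2 → 4 → 8 → 16 → 3 → 6

6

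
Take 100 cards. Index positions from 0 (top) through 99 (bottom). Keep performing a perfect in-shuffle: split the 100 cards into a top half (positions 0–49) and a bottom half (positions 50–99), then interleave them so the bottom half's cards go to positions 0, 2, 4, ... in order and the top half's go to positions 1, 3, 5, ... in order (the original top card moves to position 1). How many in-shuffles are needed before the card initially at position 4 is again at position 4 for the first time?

Follow position 4 under repeated in-shuffles:
4 → 9 → 19 → 39 → 79 → 58 → 16 → 33 → ... → 4 (length 100)
It first returns after 100 in-shuffles.

100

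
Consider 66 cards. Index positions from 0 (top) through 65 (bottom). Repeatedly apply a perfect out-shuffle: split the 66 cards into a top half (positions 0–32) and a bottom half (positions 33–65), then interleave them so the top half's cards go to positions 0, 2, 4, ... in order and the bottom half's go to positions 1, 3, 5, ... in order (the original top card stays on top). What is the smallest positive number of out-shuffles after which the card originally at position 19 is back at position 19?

12

Follow position 19 under repeated out-shuffles:
19 → 38 → 11 → 22 → 44 → 23 → 46 → 27 → 54 → 43 → 21 → 42 → 19
It first returns after 12 out-shuffles.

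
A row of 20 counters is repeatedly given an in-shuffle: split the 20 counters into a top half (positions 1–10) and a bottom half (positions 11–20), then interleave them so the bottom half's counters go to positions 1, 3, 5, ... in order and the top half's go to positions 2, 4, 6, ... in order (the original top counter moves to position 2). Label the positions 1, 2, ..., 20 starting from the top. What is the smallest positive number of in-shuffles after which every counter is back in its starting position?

The in-shuffle permutes the 20 positions with cycle lengths [2, 3, 3, 6, 6].
Every counter is home exactly when every cycle has completed a whole number of laps, i.e. after lcm(2, 3, 6) = 6 in-shuffles.

6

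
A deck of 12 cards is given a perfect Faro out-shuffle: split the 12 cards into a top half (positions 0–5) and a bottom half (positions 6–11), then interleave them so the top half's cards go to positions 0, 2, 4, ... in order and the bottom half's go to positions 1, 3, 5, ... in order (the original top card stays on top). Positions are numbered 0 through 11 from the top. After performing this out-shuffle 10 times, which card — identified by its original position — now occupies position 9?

9

Work backwards from position 9, undoing one out-shuffle at a time:
9 ← 10 ← 5 ← 8 ← 4 ← 2 ← 1 ← 6 ← 3 ← 7 ← 9
So the card now at position 9 started at position 9.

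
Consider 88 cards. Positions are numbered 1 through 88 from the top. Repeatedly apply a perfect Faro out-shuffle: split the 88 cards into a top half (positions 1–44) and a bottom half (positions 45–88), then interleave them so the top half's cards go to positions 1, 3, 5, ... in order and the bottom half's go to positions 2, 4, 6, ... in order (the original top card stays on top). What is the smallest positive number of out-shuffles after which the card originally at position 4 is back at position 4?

Follow position 4 under repeated out-shuffles:
4 → 7 → 13 → 25 → 49 → 10 → 19 → 37 → ... → 4 (length 28)
It first returns after 28 out-shuffles.

28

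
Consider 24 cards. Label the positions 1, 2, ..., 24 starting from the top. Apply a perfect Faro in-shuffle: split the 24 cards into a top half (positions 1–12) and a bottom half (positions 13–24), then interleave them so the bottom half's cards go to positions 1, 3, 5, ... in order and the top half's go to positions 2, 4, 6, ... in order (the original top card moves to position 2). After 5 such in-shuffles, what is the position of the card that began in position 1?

7

Track the card's position through each in-shuffle:
1 → 2 → 4 → 8 → 16 → 7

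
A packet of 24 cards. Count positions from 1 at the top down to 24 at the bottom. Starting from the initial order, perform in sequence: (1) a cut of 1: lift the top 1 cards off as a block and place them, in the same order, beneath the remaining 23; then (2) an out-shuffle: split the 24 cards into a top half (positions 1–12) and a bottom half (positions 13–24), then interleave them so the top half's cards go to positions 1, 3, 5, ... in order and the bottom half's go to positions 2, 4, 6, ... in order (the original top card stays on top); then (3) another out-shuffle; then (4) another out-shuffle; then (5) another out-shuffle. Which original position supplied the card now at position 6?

Undo the operations in reverse order, starting from position 6:
  undo op 5 (out-shuffle, from bottom half): 6 ← 15
  undo op 4 (out-shuffle, from top half): 15 ← 8
  undo op 3 (out-shuffle, from bottom half): 8 ← 16
  undo op 2 (out-shuffle, from bottom half): 16 ← 20
  undo op 1 (cut 1): 20 ← 21
So the card at position 6 came from original position 21.

21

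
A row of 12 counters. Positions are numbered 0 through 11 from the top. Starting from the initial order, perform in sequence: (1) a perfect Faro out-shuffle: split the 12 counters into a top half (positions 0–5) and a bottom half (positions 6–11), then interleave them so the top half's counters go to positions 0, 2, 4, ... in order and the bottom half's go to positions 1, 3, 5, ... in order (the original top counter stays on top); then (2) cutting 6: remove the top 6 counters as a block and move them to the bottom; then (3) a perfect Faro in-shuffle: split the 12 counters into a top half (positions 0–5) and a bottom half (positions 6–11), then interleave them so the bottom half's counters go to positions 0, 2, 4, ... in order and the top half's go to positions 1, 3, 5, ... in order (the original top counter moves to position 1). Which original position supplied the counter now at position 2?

Undo the operations in reverse order, starting from position 2:
  undo op 3 (in-shuffle, from bottom half): 2 ← 7
  undo op 2 (cut 6): 7 ← 1
  undo op 1 (out-shuffle, from bottom half): 1 ← 6
So the counter at position 2 came from original position 6.

6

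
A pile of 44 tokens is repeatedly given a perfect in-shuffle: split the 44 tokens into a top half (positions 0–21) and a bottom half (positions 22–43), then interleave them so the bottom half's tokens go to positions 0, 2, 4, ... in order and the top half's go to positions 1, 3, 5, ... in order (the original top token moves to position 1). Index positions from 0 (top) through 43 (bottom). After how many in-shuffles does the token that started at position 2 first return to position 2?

Follow position 2 under repeated in-shuffles:
2 → 5 → 11 → 23 → 2
It first returns after 4 in-shuffles.

4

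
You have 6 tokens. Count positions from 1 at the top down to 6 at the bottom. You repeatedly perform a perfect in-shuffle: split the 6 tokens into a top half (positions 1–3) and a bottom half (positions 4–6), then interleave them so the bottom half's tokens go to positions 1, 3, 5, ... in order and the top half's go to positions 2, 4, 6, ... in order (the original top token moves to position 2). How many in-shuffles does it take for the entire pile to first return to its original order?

The in-shuffle permutes the 6 positions with cycle lengths [3, 3].
Every token is home exactly when every cycle has completed a whole number of laps, i.e. after lcm(3) = 3 in-shuffles.

3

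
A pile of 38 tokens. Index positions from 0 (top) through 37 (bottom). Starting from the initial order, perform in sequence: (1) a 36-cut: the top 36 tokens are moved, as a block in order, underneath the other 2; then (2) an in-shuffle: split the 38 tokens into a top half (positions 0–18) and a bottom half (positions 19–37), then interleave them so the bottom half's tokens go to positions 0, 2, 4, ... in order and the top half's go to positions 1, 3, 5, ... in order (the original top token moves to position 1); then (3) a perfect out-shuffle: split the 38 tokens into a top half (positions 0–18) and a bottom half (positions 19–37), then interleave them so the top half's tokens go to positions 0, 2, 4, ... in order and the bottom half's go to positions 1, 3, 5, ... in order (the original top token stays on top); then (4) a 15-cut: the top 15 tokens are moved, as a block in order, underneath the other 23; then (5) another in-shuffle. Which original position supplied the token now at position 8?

Undo the operations in reverse order, starting from position 8:
  undo op 5 (in-shuffle, from bottom half): 8 ← 23
  undo op 4 (cut 15): 23 ← 0
  undo op 3 (out-shuffle, from top half): 0 ← 0
  undo op 2 (in-shuffle, from bottom half): 0 ← 19
  undo op 1 (cut 36): 19 ← 17
So the token at position 8 came from original position 17.

17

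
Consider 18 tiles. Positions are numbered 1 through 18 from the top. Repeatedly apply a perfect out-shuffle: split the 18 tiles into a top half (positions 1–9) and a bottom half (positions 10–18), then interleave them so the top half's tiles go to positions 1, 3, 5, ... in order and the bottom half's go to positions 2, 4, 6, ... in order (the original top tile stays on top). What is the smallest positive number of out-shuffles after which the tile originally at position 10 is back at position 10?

Follow position 10 under repeated out-shuffles:
10 → 2 → 3 → 5 → 9 → 17 → 16 → 14 → 10
It first returns after 8 out-shuffles.

8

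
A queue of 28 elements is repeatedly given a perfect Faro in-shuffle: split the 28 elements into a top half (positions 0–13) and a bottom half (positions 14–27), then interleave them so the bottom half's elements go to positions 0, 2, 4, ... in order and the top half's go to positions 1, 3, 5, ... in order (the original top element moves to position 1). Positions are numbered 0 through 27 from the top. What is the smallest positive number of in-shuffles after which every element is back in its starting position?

28

The in-shuffle permutes the 28 positions with cycle lengths [28].
Every element is home exactly when every cycle has completed a whole number of laps, i.e. after lcm(28) = 28 in-shuffles.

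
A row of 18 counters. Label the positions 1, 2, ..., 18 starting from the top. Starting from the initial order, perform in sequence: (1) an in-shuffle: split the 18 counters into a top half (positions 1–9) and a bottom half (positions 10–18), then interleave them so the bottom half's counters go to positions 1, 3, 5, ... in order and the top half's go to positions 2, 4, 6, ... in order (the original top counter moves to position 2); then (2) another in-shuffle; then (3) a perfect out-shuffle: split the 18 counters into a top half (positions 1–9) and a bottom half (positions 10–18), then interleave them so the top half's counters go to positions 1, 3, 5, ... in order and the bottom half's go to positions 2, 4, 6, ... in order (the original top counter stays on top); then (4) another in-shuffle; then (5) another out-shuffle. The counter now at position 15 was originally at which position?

Undo the operations in reverse order, starting from position 15:
  undo op 5 (out-shuffle, from top half): 15 ← 8
  undo op 4 (in-shuffle, from top half): 8 ← 4
  undo op 3 (out-shuffle, from bottom half): 4 ← 11
  undo op 2 (in-shuffle, from bottom half): 11 ← 15
  undo op 1 (in-shuffle, from bottom half): 15 ← 17
So the counter at position 15 came from original position 17.

17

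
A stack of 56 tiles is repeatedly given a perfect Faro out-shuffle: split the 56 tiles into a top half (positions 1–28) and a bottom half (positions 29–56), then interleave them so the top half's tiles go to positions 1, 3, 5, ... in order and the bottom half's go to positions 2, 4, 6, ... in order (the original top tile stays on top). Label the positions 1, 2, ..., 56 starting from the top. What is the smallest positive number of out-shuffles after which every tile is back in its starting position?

The out-shuffle permutes the 56 positions with cycle lengths [1, 1, 4, 10, 20, 20].
Every tile is home exactly when every cycle has completed a whole number of laps, i.e. after lcm(1, 4, 10, 20) = 20 out-shuffles.

20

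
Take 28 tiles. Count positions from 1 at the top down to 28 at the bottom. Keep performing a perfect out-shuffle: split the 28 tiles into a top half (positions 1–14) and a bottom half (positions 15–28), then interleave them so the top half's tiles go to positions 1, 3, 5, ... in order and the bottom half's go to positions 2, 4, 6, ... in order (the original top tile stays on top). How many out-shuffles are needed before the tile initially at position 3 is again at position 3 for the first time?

18

Follow position 3 under repeated out-shuffles:
3 → 5 → 9 → 17 → 6 → 11 → 21 → 14 → 27 → 26 → 24 → 20 → 12 → 23 → 18 → 8 → 15 → 2 → 3
It first returns after 18 out-shuffles.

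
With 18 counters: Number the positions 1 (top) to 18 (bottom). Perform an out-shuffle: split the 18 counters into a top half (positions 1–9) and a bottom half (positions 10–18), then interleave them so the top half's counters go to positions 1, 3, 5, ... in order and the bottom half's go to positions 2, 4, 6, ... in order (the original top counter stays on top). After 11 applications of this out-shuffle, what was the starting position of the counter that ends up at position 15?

7

Work backwards from position 15, undoing one out-shuffle at a time:
15 ← 8 ← 13 ← 7 ← 4 ← 11 ← 6 ← 12 ← 15 ← 8 ← 13 ← 7
So the counter now at position 15 started at position 7.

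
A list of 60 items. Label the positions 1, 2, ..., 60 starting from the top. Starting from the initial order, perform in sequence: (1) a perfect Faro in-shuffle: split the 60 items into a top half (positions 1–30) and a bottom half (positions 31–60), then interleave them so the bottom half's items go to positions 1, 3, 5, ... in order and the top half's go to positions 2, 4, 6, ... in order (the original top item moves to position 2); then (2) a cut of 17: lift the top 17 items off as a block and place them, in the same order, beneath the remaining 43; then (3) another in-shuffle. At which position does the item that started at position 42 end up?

12

Track the item from position 42 forward through each operation:
  after op 1 (in-shuffle): 42 → 23
  after op 2 (cut 17): 23 → 6
  after op 3 (in-shuffle): 6 → 12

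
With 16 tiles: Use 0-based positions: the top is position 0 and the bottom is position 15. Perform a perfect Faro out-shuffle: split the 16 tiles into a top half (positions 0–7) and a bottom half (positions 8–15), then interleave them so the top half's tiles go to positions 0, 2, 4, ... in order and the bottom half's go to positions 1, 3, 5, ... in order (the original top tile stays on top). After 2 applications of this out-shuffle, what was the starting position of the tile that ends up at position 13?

7

Work backwards from position 13, undoing one out-shuffle at a time:
13 ← 14 ← 7
So the tile now at position 13 started at position 7.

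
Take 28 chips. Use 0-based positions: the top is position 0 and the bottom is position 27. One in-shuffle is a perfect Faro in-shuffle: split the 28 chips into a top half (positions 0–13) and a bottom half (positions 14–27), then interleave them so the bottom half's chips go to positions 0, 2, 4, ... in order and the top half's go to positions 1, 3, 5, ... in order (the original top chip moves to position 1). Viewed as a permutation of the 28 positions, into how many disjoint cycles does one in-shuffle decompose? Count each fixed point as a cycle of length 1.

Trace each unvisited position around until it returns:
(0 1 3 7 15 2 ... len 28)
1 cycle in total.

1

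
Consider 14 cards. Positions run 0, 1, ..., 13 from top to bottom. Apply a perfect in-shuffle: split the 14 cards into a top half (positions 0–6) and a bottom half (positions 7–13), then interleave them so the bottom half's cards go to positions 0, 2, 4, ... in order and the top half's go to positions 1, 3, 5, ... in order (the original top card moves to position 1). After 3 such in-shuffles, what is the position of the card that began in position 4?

Track the card's position through each in-shuffle:
4 → 9 → 4 → 9

9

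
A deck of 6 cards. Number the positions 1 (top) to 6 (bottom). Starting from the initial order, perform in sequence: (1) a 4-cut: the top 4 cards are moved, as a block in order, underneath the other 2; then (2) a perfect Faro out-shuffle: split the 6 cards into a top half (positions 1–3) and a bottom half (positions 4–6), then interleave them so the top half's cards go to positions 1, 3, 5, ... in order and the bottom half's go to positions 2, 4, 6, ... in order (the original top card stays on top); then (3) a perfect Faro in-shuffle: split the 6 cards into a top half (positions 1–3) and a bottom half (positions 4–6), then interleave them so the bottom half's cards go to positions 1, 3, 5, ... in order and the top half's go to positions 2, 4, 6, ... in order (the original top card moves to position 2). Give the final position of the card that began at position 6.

Track the card from position 6 forward through each operation:
  after op 1 (cut 4): 6 → 2
  after op 2 (out-shuffle): 2 → 3
  after op 3 (in-shuffle): 3 → 6

6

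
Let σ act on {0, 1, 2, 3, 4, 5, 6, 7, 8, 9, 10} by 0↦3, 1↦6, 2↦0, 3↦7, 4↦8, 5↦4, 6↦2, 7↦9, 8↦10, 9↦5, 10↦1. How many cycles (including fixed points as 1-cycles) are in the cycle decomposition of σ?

1

Cycle decomposition: (0 3 7 9 5 4 8 10 1 6 2).
1 cycle.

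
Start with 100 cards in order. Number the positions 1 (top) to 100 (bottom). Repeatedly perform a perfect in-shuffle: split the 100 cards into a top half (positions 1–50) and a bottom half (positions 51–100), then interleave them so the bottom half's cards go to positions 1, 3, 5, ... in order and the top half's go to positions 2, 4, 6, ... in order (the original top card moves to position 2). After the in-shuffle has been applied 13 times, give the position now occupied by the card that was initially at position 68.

Track position through each in-shuffle: 68 → 35 → 70 → 39 → 78 → ... (continuing for 13 shuffles total) → 41.

41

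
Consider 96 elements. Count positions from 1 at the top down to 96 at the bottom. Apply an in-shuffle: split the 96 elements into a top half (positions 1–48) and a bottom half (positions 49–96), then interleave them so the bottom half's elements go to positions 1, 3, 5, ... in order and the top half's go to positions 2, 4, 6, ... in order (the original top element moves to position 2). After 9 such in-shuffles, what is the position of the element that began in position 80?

Track the element's position through each in-shuffle:
80 → 63 → 29 → 58 → 19 → 38 → 76 → 55 → 13 → 26

26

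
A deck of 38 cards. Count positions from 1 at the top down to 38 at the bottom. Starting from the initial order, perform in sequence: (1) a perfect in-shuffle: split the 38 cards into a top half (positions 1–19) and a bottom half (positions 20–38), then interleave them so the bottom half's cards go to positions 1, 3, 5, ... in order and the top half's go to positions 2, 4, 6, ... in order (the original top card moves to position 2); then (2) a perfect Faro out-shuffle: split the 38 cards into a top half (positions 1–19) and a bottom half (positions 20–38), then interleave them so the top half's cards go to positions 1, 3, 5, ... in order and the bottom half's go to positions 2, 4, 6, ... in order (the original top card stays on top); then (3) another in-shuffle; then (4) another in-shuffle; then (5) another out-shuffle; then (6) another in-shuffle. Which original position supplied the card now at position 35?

18

Undo the operations in reverse order, starting from position 35:
  undo op 6 (in-shuffle, from bottom half): 35 ← 37
  undo op 5 (out-shuffle, from top half): 37 ← 19
  undo op 4 (in-shuffle, from bottom half): 19 ← 29
  undo op 3 (in-shuffle, from bottom half): 29 ← 34
  undo op 2 (out-shuffle, from bottom half): 34 ← 36
  undo op 1 (in-shuffle, from top half): 36 ← 18
So the card at position 35 came from original position 18.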